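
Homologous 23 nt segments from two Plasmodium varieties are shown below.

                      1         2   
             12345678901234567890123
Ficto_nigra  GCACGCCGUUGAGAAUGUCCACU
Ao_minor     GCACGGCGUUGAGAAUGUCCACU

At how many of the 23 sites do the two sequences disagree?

1

A single mismatch occurs at site 6 (C→G).
That gives 1 mismatch out of 23 aligned sites, so the Hamming distance is 1.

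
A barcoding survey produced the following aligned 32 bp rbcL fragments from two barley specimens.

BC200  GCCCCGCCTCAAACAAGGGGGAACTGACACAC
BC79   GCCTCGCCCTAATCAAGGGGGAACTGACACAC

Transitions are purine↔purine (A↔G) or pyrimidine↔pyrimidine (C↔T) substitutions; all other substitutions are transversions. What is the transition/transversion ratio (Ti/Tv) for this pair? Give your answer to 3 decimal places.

3.000

Differing sites — 4:C/T (Ti); 9:T/C (Ti); 10:C/T (Ti); 13:A/T (Tv).
Of the 4 differences, 3 transitions and 1 transversion, so Ti/Tv = 3/1 = 3.000.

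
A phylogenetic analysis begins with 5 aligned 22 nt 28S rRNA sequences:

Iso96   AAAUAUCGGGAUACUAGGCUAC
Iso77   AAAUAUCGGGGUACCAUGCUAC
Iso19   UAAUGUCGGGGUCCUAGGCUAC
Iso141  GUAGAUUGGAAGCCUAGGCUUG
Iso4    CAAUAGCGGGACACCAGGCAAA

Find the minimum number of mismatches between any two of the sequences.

Pairwise Hamming distances:
  Iso96 vs Iso77: 3
  Iso96 vs Iso19: 4
  Iso96 vs Iso141: 9
  Iso96 vs Iso4: 6
  Iso77 vs Iso19: 5
  Iso77 vs Iso141: 12
  Iso77 vs Iso4: 7
  Iso19 vs Iso141: 10
  Iso19 vs Iso4: 9
  Iso141 vs Iso4: 12
The smallest is 3, between Iso96 and Iso77.

3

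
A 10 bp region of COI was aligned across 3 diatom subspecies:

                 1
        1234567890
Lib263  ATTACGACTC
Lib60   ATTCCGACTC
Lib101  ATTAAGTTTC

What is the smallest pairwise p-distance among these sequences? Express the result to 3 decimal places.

Pairwise Hamming distances:
  Lib263 vs Lib60: 1
  Lib263 vs Lib101: 3
  Lib60 vs Lib101: 4
The smallest is 1 mismatch, between Lib263 and Lib60; p = 1/10 = 0.100.

0.100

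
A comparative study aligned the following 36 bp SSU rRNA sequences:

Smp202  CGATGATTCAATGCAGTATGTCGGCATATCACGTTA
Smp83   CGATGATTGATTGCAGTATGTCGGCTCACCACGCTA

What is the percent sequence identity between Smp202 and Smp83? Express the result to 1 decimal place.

Differing sites — 9:C/G; 11:A/T; 26:A/T; 27:T/C; 29:T/C; 34:T/C.
30 of the 36 sites match, so the percent identity is 30/36 × 100 = 83.3%.

83.3%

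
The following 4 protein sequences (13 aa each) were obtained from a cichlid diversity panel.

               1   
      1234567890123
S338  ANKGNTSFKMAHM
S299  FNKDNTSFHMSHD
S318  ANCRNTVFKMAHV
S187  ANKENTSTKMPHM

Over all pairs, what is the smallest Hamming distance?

Pairwise Hamming distances:
  S338 vs S299: 5
  S338 vs S318: 4
  S338 vs S187: 3
  S299 vs S318: 7
  S299 vs S187: 6
  S318 vs S187: 6
The smallest is 3, between S338 and S187.

3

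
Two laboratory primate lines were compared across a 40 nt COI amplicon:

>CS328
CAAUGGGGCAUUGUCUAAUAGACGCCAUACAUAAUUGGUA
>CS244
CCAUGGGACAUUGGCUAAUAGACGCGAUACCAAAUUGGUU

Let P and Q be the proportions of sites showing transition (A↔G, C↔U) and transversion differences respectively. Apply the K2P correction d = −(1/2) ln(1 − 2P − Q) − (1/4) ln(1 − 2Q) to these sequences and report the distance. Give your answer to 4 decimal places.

0.2007

The sequences differ at positions 2 (A/C, transversion), 8 (G/A, transition), 14 (U/G, transversion), 26 (C/G, transversion), 31 (A/C, transversion), 32 (U/A, transversion), 40 (A/U, transversion).
Of the 7 differences, 1 transition and 6 transversions over 40 sites: P = 1/40 = 0.025000, Q = 6/40 = 0.150000.
d = −0.5·ln(0.800000) − 0.25·ln(0.700000) = −0.5·(-0.223144) − 0.25·(-0.356675) = 0.2007.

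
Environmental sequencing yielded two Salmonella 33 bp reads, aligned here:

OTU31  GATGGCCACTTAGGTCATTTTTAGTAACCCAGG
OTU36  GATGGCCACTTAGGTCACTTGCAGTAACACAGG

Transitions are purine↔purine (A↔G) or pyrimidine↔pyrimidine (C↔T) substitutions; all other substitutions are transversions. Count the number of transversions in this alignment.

Mismatches occur at site 18 (T→C, transition), site 21 (T→G, transversion), site 22 (T→C, transition), site 29 (C→A, transversion).
Of the 4 differences, 2 transitions and 2 transversions, so the answer is 2.

2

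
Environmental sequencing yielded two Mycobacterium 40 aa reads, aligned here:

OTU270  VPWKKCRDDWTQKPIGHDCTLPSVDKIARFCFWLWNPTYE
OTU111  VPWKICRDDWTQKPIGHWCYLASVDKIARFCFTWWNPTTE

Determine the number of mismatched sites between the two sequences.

The sequences differ at positions 5 (K/I), 18 (D/W), 20 (T/Y), 22 (P/A), 33 (W/T), 34 (L/W), 39 (Y/T).
That gives 7 mismatches out of 40 aligned sites, so the Hamming distance is 7.

7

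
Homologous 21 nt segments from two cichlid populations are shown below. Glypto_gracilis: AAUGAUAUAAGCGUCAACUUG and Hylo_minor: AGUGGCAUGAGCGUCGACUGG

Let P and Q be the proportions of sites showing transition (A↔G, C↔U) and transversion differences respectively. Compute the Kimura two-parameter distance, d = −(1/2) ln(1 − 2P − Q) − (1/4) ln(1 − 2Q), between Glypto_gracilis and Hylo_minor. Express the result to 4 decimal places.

Mismatches occur at site 2 (A↔G, transition), site 5 (A↔G, transition), site 6 (U↔C, transition), site 9 (A↔G, transition), site 16 (A↔G, transition), site 20 (U↔G, transversion).
Of the 6 differences, 5 transitions and 1 transversion over 21 sites: P = 5/21 = 0.238095, Q = 1/21 = 0.047619.
d = −0.5·ln(0.476191) − 0.25·ln(0.904762) = −0.5·(-0.741936) − 0.25·(-0.100083) = 0.3960.

0.3960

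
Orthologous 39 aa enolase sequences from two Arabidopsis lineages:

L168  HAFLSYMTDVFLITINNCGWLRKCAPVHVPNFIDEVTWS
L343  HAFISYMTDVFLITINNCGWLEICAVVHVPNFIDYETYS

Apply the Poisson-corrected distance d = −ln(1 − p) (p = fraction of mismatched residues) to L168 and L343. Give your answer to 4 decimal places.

0.1978

Differing sites — 4:L/I; 22:R/E; 23:K/I; 26:P/V; 35:E/Y; 36:V/E; 38:W/Y.
p = 7/39 = 0.179487.
d = −ln(1 − 0.179487) = −ln(0.820513) = 0.1978.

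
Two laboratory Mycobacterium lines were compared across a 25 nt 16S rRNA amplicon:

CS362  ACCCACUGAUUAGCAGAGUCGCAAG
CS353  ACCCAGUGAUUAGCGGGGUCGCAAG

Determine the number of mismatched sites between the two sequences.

Mismatches occur at site 6 (C→G), site 15 (A→G), site 17 (A→G).
That gives 3 mismatches out of 25 aligned sites, so the Hamming distance is 3.

3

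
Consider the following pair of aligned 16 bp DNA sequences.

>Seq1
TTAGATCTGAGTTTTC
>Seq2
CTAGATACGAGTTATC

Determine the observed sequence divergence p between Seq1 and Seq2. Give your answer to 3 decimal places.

0.250

Differing sites — 1:T/C; 7:C/A; 8:T/C; 14:T/A.
There are 4 differences over 16 sites, so p = 4/16 = 0.250.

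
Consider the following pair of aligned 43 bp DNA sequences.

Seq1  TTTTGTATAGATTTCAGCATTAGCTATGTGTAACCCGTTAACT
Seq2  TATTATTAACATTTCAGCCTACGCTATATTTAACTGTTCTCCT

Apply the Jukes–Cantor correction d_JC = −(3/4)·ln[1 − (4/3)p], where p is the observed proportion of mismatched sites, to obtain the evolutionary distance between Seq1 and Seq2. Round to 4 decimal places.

The sequences differ at positions 2 (T/A), 5 (G/A), 7 (A/T), 8 (T/A), 10 (G/C), 19 (A/C), 21 (T/A), 22 (A/C), 28 (G/A), 30 (G/T), 35 (C/T), 36 (C/G), 37 (G/T), 39 (T/C), 40 (A/T), 41 (A/C).
p = 16/43 = 0.372093.
d = −0.75 · ln(1 − (4/3)·0.372093) = −0.75 · ln(0.503876) = −0.75 · (-0.685425) = 0.5141.

0.5141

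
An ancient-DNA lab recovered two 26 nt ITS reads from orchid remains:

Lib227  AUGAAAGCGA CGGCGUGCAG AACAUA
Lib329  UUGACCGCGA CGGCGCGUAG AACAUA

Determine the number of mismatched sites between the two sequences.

5

Differing sites — 1:A/U; 5:A/C; 6:A/C; 16:U/C; 18:C/U.
That gives 5 mismatches out of 26 aligned sites, so the Hamming distance is 5.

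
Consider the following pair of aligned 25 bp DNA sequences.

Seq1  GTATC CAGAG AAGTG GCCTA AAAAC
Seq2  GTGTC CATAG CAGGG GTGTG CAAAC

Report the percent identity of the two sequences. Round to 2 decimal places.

68.00%

Mismatches occur at site 3 (A→G), site 8 (G→T), site 11 (A→C), site 14 (T→G), site 17 (C→T), site 18 (C→G), site 20 (A→G), site 21 (A→C).
17 of the 25 sites match, so the percent identity is 17/25 × 100 = 68.00%.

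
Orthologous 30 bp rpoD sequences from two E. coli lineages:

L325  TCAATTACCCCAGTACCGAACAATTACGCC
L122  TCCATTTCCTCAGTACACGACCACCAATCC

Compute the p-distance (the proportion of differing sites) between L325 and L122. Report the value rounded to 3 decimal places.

Mismatches occur at site 3 (A→C), site 7 (A→T), site 10 (C→T), site 17 (C→A), site 18 (G→C), site 19 (A→G), site 22 (A→C), site 24 (T→C), site 25 (T→C), site 27 (C→A), site 28 (G→T).
There are 11 differences over 30 sites, so p = 11/30 = 0.367.

0.367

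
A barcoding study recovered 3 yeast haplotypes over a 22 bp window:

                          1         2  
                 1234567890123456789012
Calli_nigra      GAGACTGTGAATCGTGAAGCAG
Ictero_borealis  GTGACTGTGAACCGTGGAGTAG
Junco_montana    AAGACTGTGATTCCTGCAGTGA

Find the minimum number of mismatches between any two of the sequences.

4

Pairwise Hamming distances:
  Calli_nigra vs Ictero_borealis: 4
  Calli_nigra vs Junco_montana: 7
  Ictero_borealis vs Junco_montana: 8
The smallest is 4, between Calli_nigra and Ictero_borealis.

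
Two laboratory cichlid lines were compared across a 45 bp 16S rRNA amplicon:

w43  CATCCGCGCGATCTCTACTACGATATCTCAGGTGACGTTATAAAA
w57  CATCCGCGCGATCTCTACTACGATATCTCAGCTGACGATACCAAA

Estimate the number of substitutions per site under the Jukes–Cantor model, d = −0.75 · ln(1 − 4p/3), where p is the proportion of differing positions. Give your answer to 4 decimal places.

The sequences differ at positions 32 (G/C), 38 (T/A), 41 (T/C), 42 (A/C).
p = 4/45 = 0.088889.
d = −0.75 · ln(1 − (4/3)·0.088889) = −0.75 · ln(0.881481) = −0.75 · (-0.126152) = 0.0946.

0.0946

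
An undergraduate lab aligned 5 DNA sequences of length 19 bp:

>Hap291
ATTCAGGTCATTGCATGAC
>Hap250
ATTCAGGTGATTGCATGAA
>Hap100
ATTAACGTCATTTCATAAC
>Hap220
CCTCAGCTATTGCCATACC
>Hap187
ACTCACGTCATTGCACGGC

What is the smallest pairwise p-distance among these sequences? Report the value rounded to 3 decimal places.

Pairwise Hamming distances:
  Hap291 vs Hap250: 2
  Hap291 vs Hap100: 4
  Hap291 vs Hap220: 9
  Hap291 vs Hap187: 4
  Hap250 vs Hap100: 6
  Hap250 vs Hap220: 10
  Hap250 vs Hap187: 6
  Hap100 vs Hap220: 10
  Hap100 vs Hap187: 6
  Hap220 vs Hap187: 10
The smallest is 2 mismatches, between Hap291 and Hap250; p = 2/19 = 0.105.

0.105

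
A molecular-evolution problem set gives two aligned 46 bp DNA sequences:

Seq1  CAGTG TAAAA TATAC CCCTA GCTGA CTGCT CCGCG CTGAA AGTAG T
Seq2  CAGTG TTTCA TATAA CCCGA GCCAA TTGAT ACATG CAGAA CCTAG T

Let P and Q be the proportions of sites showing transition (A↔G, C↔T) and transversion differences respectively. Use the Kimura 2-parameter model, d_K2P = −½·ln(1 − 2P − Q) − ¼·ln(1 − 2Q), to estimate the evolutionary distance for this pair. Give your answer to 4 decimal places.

0.4279

The sequences differ at positions 7 (A/T, transversion), 8 (A/T, transversion), 9 (A/C, transversion), 15 (C/A, transversion), 19 (T/G, transversion), 23 (T/C, transition), 24 (G/A, transition), 26 (C/T, transition), 29 (C/A, transversion), 31 (C/A, transversion), 33 (G/A, transition), 34 (C/T, transition), 37 (T/A, transversion), 41 (A/C, transversion), 42 (G/C, transversion).
Of the 15 differences, 5 transitions and 10 transversions over 46 sites: P = 5/46 = 0.108696, Q = 10/46 = 0.217391.
d = −0.5·ln(0.565217) − 0.25·ln(0.565218) = −0.5·(-0.570546) − 0.25·(-0.570544) = 0.4279.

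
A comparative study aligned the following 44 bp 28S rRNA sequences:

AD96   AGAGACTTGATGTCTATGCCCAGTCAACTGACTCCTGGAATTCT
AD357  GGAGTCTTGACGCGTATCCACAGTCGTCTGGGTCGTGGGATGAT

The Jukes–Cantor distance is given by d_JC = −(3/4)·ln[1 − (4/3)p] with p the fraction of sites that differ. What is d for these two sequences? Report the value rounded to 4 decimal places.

Differing sites — 1:A/G; 5:A/T; 11:T/C; 13:T/C; 14:C/G; 18:G/C; 20:C/A; 26:A/G; 27:A/T; 31:A/G; 32:C/G; 35:C/G; 39:A/G; 42:T/G; 43:C/A.
p = 15/44 = 0.340909.
d = −0.75 · ln(1 − (4/3)·0.340909) = −0.75 · ln(0.545455) = −0.75 · (-0.606135) = 0.4546.

0.4546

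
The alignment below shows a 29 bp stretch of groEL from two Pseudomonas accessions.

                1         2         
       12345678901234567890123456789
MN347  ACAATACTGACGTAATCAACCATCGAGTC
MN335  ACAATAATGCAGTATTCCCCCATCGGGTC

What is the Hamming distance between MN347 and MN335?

The sequences differ at positions 7 (C/A), 10 (A/C), 11 (C/A), 15 (A/T), 18 (A/C), 19 (A/C), 26 (A/G).
That gives 7 mismatches out of 29 aligned sites, so the Hamming distance is 7.

7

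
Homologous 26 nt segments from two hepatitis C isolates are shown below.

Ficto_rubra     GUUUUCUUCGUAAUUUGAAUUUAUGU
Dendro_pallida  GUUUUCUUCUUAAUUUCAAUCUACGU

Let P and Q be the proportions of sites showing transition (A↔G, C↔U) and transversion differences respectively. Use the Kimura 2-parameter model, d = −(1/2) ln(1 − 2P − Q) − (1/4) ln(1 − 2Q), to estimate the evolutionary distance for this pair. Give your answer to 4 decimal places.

0.1729

Differing sites — 10:G/U (Tv); 17:G/C (Tv); 21:U/C (Ti); 24:U/C (Ti).
Of the 4 differences, 2 transitions and 2 transversions over 26 sites: P = 2/26 = 0.076923, Q = 2/26 = 0.076923.
d = −0.5·ln(0.769231) − 0.25·ln(0.846154) = −0.5·(-0.262364) − 0.25·(-0.167054) = 0.1729.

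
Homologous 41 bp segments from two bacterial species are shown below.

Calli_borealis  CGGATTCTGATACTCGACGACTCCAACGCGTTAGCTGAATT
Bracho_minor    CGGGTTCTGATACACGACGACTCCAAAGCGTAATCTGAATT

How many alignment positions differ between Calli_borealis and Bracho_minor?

5

Differing sites — 4:A/G; 14:T/A; 27:C/A; 32:T/A; 34:G/T.
That gives 5 mismatches out of 41 aligned sites, so the Hamming distance is 5.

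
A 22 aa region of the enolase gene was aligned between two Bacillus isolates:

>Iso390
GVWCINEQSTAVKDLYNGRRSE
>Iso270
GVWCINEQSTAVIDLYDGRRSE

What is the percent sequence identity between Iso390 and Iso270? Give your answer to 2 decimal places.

90.91%

The sequences differ at positions 13 (K/I), 17 (N/D).
20 of the 22 sites match, so the percent identity is 20/22 × 100 = 90.91%.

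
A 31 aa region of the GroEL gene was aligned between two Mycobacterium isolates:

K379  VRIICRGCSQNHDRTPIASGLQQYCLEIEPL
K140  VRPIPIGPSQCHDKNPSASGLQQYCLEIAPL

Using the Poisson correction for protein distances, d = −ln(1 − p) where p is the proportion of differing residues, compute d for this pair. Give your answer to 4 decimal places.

0.3429

Mismatches occur at site 3 (I/P), site 5 (C/P), site 6 (R/I), site 8 (C/P), site 11 (N/C), site 14 (R/K), site 15 (T/N), site 17 (I/S), site 29 (E/A).
p = 9/31 = 0.290323.
d = −ln(1 − 0.290323) = −ln(0.709677) = 0.3429.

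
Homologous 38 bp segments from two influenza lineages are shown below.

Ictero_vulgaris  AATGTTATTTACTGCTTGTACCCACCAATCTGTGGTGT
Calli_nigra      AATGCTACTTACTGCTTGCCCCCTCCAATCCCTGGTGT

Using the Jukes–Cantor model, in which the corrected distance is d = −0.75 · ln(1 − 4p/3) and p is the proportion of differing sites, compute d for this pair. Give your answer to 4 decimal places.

0.2114

Mismatches occur at site 5 (T/C), site 8 (T/C), site 19 (T/C), site 20 (A/C), site 24 (A/T), site 31 (T/C), site 32 (G/C).
p = 7/38 = 0.184211.
d = −0.75 · ln(1 − (4/3)·0.184211) = −0.75 · ln(0.754385) = −0.75 · (-0.281852) = 0.2114.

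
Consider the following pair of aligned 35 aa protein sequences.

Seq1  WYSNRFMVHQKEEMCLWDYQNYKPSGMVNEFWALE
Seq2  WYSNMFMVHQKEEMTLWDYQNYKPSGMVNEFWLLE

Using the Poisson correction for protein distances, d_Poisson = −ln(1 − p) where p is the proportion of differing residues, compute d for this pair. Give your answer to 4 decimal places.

The sequences differ at positions 5 (R/M), 15 (C/T), 33 (A/L).
p = 3/35 = 0.085714.
d = −ln(1 − 0.085714) = −ln(0.914286) = 0.0896.

0.0896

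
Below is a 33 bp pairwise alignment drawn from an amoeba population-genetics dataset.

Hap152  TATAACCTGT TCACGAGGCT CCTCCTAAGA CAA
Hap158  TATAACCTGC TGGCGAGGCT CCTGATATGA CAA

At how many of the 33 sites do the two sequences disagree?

6

Mismatches occur at site 10 (T→C), site 12 (C→G), site 13 (A→G), site 24 (C→G), site 25 (C→A), site 28 (A→T).
That gives 6 mismatches out of 33 aligned sites, so the Hamming distance is 6.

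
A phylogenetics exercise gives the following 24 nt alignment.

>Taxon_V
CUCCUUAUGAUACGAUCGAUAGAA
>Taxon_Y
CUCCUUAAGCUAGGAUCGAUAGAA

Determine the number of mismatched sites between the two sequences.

Differing sites — 8:U/A; 10:A/C; 13:C/G.
That gives 3 mismatches out of 24 aligned sites, so the Hamming distance is 3.

3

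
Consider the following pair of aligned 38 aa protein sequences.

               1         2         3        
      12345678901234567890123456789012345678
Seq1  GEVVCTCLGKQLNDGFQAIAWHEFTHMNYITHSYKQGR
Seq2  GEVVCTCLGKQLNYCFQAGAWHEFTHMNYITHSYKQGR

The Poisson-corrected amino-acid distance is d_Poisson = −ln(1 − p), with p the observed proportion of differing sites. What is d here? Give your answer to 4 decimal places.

Mismatches occur at site 14 (D/Y), site 15 (G/C), site 19 (I/G).
p = 3/38 = 0.078947.
d = −ln(1 − 0.078947) = −ln(0.921053) = 0.0822.

0.0822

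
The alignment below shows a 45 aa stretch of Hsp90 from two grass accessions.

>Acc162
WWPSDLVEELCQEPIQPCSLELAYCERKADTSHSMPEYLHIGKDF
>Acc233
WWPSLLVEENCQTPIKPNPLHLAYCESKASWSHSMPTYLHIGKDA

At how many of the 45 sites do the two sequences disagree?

Differing sites — 5:D/L; 10:L/N; 13:E/T; 16:Q/K; 18:C/N; 19:S/P; 21:E/H; 27:R/S; 30:D/S; 31:T/W; 37:E/T; 45:F/A.
That gives 12 mismatches out of 45 aligned sites, so the Hamming distance is 12.

12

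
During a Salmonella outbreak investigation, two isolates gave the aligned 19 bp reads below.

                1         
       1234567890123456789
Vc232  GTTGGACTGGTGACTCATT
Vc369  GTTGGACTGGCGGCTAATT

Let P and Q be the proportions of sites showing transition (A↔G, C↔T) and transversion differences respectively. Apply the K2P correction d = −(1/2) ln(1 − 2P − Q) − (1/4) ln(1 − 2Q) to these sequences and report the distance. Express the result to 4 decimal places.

Mismatches occur at site 11 (T/C, transition), site 13 (A/G, transition), site 16 (C/A, transversion).
Of the 3 differences, 2 transitions and 1 transversion over 19 sites: P = 2/19 = 0.105263, Q = 1/19 = 0.052632.
d = −0.5·ln(0.736842) − 0.25·ln(0.894736) = −0.5·(-0.305382) − 0.25·(-0.111227) = 0.1805.

0.1805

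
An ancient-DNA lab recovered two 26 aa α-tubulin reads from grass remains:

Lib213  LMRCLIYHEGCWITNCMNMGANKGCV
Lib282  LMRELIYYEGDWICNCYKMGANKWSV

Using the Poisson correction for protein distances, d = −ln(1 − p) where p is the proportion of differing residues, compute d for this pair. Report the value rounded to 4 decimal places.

0.3677

Mismatches occur at site 4 (C→E), site 8 (H→Y), site 11 (C→D), site 14 (T→C), site 17 (M→Y), site 18 (N→K), site 24 (G→W), site 25 (C→S).
p = 8/26 = 0.307692.
d = −ln(1 − 0.307692) = −ln(0.692308) = 0.3677.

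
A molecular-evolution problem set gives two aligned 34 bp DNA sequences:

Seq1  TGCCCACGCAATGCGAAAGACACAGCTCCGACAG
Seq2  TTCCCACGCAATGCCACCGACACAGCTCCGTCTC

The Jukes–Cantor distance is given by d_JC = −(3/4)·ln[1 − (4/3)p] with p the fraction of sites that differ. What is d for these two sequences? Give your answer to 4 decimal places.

0.2407

Mismatches occur at site 2 (G→T), site 15 (G→C), site 17 (A→C), site 18 (A→C), site 31 (A→T), site 33 (A→T), site 34 (G→C).
p = 7/34 = 0.205882.
d = −0.75 · ln(1 − (4/3)·0.205882) = −0.75 · ln(0.725491) = −0.75 · (-0.320907) = 0.2407.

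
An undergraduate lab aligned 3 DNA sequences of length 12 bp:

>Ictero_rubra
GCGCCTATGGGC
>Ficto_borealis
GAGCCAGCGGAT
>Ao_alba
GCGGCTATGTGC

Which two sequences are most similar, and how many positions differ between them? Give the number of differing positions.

2

Pairwise Hamming distances:
  Ictero_rubra vs Ficto_borealis: 6
  Ictero_rubra vs Ao_alba: 2
  Ficto_borealis vs Ao_alba: 8
The smallest is 2, between Ictero_rubra and Ao_alba.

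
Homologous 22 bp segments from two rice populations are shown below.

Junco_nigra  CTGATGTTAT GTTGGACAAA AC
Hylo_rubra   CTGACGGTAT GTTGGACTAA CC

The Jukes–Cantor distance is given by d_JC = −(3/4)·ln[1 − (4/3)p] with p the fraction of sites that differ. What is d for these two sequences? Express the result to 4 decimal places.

Mismatches occur at site 5 (T→C), site 7 (T→G), site 18 (A→T), site 21 (A→C).
p = 4/22 = 0.181818.
d = −0.75 · ln(1 − (4/3)·0.181818) = −0.75 · ln(0.757576) = −0.75 · (-0.277631) = 0.2082.

0.2082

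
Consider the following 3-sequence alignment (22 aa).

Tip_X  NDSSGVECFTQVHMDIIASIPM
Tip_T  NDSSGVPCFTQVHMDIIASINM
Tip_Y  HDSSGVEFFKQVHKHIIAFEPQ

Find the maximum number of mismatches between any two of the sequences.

10

Pairwise Hamming distances:
  Tip_X vs Tip_T: 2
  Tip_X vs Tip_Y: 8
  Tip_T vs Tip_Y: 10
The largest is 10, between Tip_T and Tip_Y.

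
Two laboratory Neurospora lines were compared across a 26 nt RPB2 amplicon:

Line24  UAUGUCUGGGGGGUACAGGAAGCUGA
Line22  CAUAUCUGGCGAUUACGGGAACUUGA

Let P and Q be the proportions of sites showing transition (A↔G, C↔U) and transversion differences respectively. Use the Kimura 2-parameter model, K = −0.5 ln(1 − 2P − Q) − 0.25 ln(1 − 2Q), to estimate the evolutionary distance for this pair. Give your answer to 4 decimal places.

Mismatches occur at site 1 (U/C, transition), site 4 (G/A, transition), site 10 (G/C, transversion), site 12 (G/A, transition), site 13 (G/U, transversion), site 17 (A/G, transition), site 22 (G/C, transversion), site 23 (C/U, transition).
Of the 8 differences, 5 transitions and 3 transversions over 26 sites: P = 5/26 = 0.192308, Q = 3/26 = 0.115385.
d = −0.5·ln(0.499999) − 0.25·ln(0.769230) = −0.5·(-0.693149) − 0.25·(-0.262365) = 0.4122.

0.4122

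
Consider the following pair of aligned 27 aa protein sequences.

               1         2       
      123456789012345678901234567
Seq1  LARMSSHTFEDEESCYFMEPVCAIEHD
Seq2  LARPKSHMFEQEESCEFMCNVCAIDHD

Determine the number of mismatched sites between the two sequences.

8

The sequences differ at positions 4 (M/P), 5 (S/K), 8 (T/M), 11 (D/Q), 16 (Y/E), 19 (E/C), 20 (P/N), 25 (E/D).
That gives 8 mismatches out of 27 aligned sites, so the Hamming distance is 8.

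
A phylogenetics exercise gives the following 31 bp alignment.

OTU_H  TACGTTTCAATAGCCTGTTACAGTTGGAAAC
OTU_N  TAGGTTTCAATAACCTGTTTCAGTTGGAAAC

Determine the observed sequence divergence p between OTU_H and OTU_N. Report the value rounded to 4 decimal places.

0.0968

The sequences differ at positions 3 (C/G), 13 (G/A), 20 (A/T).
There are 3 differences over 31 sites, so p = 3/31 = 0.0968.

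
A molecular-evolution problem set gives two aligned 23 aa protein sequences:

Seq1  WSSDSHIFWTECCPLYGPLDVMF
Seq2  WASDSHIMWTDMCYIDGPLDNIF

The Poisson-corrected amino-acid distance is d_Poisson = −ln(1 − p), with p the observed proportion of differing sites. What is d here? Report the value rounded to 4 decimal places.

Mismatches occur at site 2 (S→A), site 8 (F→M), site 11 (E→D), site 12 (C→M), site 14 (P→Y), site 15 (L→I), site 16 (Y→D), site 21 (V→N), site 22 (M→I).
p = 9/23 = 0.391304.
d = −ln(1 − 0.391304) = −ln(0.608696) = 0.4964.

0.4964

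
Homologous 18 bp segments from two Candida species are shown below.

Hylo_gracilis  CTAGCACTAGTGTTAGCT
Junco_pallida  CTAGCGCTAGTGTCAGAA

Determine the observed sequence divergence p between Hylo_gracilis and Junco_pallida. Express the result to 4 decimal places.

0.2222

Differing sites — 6:A/G; 14:T/C; 17:C/A; 18:T/A.
There are 4 differences over 18 sites, so p = 4/18 = 0.2222.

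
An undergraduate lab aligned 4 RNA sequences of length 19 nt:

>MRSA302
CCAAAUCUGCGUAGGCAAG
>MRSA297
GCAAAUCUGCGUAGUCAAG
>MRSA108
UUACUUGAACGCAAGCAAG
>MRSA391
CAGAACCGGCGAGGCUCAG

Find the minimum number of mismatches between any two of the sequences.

2

Pairwise Hamming distances:
  MRSA302 vs MRSA297: 2
  MRSA302 vs MRSA108: 9
  MRSA302 vs MRSA391: 9
  MRSA297 vs MRSA108: 10
  MRSA297 vs MRSA391: 10
  MRSA108 vs MRSA391: 15
The smallest is 2, between MRSA302 and MRSA297.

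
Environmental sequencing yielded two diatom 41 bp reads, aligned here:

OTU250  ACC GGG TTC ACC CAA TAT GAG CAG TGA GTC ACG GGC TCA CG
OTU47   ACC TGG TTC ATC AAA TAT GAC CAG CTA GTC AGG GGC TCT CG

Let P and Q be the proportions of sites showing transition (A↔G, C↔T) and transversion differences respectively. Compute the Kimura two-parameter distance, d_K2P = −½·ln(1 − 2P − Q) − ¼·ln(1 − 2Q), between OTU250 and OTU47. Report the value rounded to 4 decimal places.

0.2264

Mismatches occur at site 4 (G↔T, transversion), site 11 (C↔T, transition), site 13 (C↔A, transversion), site 21 (G↔C, transversion), site 25 (T↔C, transition), site 26 (G↔T, transversion), site 32 (C↔G, transversion), site 39 (A↔T, transversion).
Of the 8 differences, 2 transitions and 6 transversions over 41 sites: P = 2/41 = 0.048780, Q = 6/41 = 0.146341.
d = −0.5·ln(0.756099) − 0.25·ln(0.707318) = −0.5·(-0.279583) − 0.25·(-0.346275) = 0.2264.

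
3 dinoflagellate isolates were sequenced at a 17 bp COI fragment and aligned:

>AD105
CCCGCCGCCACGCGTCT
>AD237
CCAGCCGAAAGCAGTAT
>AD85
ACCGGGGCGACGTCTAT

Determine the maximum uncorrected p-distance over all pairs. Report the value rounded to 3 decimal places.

0.588

Pairwise Hamming distances:
  AD105 vs AD237: 7
  AD105 vs AD85: 7
  AD237 vs AD85: 10
The largest is 10 mismatches, between AD237 and AD85; p = 10/17 = 0.588.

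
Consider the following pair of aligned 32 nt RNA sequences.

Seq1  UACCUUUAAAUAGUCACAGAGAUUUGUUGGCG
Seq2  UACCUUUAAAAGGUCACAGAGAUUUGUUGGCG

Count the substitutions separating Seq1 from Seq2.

2

The sequences differ at positions 11 (U/A), 12 (A/G).
That gives 2 mismatches out of 32 aligned sites, so the Hamming distance is 2.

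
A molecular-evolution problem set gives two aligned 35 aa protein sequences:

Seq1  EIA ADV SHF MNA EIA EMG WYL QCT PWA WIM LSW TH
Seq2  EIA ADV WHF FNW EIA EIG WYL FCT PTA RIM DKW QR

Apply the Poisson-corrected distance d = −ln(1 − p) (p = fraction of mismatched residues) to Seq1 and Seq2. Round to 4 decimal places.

0.3773

Differing sites — 7:S/W; 10:M/F; 12:A/W; 17:M/I; 22:Q/F; 26:W/T; 28:W/R; 31:L/D; 32:S/K; 34:T/Q; 35:H/R.
p = 11/35 = 0.314286.
d = −ln(1 − 0.314286) = −ln(0.685714) = 0.3773.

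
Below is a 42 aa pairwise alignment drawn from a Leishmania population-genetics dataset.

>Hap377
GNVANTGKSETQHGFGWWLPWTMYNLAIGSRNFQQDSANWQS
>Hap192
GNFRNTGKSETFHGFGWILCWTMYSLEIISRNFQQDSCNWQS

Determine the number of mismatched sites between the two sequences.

9

Mismatches occur at site 3 (V↔F), site 4 (A↔R), site 12 (Q↔F), site 18 (W↔I), site 20 (P↔C), site 25 (N↔S), site 27 (A↔E), site 29 (G↔I), site 38 (A↔C).
That gives 9 mismatches out of 42 aligned sites, so the Hamming distance is 9.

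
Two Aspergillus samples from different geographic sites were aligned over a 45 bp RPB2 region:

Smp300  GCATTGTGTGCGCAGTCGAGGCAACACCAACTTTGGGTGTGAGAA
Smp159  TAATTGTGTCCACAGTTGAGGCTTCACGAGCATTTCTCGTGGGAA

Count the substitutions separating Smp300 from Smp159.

15

Mismatches occur at site 1 (G↔T), site 2 (C↔A), site 10 (G↔C), site 12 (G↔A), site 17 (C↔T), site 23 (A↔T), site 24 (A↔T), site 28 (C↔G), site 30 (A↔G), site 32 (T↔A), site 35 (G↔T), site 36 (G↔C), site 37 (G↔T), site 38 (T↔C), site 42 (A↔G).
That gives 15 mismatches out of 45 aligned sites, so the Hamming distance is 15.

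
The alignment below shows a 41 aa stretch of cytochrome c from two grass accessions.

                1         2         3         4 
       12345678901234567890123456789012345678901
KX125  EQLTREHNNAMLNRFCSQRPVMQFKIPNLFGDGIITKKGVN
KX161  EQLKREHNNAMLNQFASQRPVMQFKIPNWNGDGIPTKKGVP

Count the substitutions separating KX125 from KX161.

Mismatches occur at site 4 (T↔K), site 14 (R↔Q), site 16 (C↔A), site 29 (L↔W), site 30 (F↔N), site 35 (I↔P), site 41 (N↔P).
That gives 7 mismatches out of 41 aligned sites, so the Hamming distance is 7.

7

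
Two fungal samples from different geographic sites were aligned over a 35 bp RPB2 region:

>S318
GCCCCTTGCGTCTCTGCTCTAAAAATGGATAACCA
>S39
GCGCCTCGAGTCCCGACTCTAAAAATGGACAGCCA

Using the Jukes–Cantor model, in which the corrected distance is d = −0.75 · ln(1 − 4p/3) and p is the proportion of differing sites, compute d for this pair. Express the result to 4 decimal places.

0.2726

Mismatches occur at site 3 (C/G), site 7 (T/C), site 9 (C/A), site 13 (T/C), site 15 (T/G), site 16 (G/A), site 30 (T/C), site 32 (A/G).
p = 8/35 = 0.228571.
d = −0.75 · ln(1 − (4/3)·0.228571) = −0.75 · ln(0.695239) = −0.75 · (-0.363500) = 0.2726.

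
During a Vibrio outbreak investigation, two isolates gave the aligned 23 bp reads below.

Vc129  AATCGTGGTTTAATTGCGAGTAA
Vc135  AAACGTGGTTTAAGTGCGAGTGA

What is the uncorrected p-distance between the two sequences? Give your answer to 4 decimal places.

Mismatches occur at site 3 (T/A), site 14 (T/G), site 22 (A/G).
There are 3 differences over 23 sites, so p = 3/23 = 0.1304.

0.1304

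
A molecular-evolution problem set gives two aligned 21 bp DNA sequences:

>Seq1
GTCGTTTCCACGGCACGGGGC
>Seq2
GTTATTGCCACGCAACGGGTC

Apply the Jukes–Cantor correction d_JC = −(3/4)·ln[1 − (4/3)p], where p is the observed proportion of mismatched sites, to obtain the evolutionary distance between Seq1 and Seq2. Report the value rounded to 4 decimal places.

0.3597

Mismatches occur at site 3 (C/T), site 4 (G/A), site 7 (T/G), site 13 (G/C), site 14 (C/A), site 20 (G/T).
p = 6/21 = 0.285714.
d = −0.75 · ln(1 − (4/3)·0.285714) = −0.75 · ln(0.619048) = −0.75 · (-0.479572) = 0.3597.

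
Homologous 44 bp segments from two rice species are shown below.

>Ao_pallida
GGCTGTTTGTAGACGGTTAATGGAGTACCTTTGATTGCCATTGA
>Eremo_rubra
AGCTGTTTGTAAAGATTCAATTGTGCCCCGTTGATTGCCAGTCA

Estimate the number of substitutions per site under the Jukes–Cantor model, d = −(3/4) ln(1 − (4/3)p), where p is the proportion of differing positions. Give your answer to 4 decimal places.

0.3756

Mismatches occur at site 1 (G↔A), site 12 (G↔A), site 14 (C↔G), site 15 (G↔A), site 16 (G↔T), site 18 (T↔C), site 22 (G↔T), site 24 (A↔T), site 26 (T↔C), site 27 (A↔C), site 30 (T↔G), site 41 (T↔G), site 43 (G↔C).
p = 13/44 = 0.295455.
d = −0.75 · ln(1 − (4/3)·0.295455) = −0.75 · ln(0.606060) = −0.75 · (-0.500776) = 0.3756.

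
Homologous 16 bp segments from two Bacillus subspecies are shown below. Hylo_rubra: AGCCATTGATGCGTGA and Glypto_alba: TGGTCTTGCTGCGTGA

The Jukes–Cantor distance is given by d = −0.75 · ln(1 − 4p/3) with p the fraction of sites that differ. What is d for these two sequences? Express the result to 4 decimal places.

Mismatches occur at site 1 (A↔T), site 3 (C↔G), site 4 (C↔T), site 5 (A↔C), site 9 (A↔C).
p = 5/16 = 0.312500.
d = −0.75 · ln(1 − (4/3)·0.312500) = −0.75 · ln(0.583333) = −0.75 · (-0.538997) = 0.4042.

0.4042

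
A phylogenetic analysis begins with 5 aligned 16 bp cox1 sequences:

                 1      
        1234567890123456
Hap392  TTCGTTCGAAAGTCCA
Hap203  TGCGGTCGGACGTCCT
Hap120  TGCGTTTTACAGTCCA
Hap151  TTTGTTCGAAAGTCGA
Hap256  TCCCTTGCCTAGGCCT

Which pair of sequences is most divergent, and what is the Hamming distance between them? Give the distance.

Pairwise Hamming distances:
  Hap392 vs Hap203: 5
  Hap392 vs Hap120: 4
  Hap392 vs Hap151: 2
  Hap392 vs Hap256: 8
  Hap203 vs Hap120: 7
  Hap203 vs Hap151: 7
  Hap203 vs Hap256: 9
  Hap120 vs Hap151: 6
  Hap120 vs Hap256: 8
  Hap151 vs Hap256: 10
The largest is 10, between Hap151 and Hap256.

10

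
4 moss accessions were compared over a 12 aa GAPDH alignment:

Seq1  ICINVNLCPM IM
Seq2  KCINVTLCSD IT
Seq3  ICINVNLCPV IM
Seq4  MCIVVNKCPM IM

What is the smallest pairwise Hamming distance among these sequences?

1

Pairwise Hamming distances:
  Seq1 vs Seq2: 5
  Seq1 vs Seq3: 1
  Seq1 vs Seq4: 3
  Seq2 vs Seq3: 5
  Seq2 vs Seq4: 7
  Seq3 vs Seq4: 4
The smallest is 1, between Seq1 and Seq3.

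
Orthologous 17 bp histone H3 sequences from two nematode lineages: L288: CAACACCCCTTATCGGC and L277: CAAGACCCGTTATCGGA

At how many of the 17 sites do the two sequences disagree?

3

Differing sites — 4:C/G; 9:C/G; 17:C/A.
That gives 3 mismatches out of 17 aligned sites, so the Hamming distance is 3.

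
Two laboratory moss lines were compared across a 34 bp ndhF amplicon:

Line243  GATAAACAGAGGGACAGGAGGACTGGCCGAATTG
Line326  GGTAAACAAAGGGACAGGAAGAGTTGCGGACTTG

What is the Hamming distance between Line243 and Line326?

The sequences differ at positions 2 (A/G), 9 (G/A), 20 (G/A), 23 (C/G), 25 (G/T), 28 (C/G), 31 (A/C).
That gives 7 mismatches out of 34 aligned sites, so the Hamming distance is 7.

7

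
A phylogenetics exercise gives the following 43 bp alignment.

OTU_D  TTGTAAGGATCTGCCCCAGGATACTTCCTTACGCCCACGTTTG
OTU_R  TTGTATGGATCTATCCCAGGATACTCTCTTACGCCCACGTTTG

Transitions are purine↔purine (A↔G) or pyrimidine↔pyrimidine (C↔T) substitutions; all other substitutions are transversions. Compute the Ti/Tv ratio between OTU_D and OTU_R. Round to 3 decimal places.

4.000

The sequences differ at positions 6 (A/T, transversion), 13 (G/A, transition), 14 (C/T, transition), 26 (T/C, transition), 27 (C/T, transition).
Of the 5 differences, 4 transitions and 1 transversion, so Ti/Tv = 4/1 = 4.000.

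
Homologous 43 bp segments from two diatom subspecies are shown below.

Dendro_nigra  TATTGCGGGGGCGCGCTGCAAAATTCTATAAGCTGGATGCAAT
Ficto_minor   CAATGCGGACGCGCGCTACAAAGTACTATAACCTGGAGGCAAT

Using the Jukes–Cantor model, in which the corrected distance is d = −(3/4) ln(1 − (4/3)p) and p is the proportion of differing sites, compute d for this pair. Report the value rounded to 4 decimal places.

0.2454

Differing sites — 1:T/C; 3:T/A; 9:G/A; 10:G/C; 18:G/A; 23:A/G; 25:T/A; 32:G/C; 38:T/G.
p = 9/43 = 0.209302.
d = −0.75 · ln(1 − (4/3)·0.209302) = −0.75 · ln(0.720931) = −0.75 · (-0.327212) = 0.2454.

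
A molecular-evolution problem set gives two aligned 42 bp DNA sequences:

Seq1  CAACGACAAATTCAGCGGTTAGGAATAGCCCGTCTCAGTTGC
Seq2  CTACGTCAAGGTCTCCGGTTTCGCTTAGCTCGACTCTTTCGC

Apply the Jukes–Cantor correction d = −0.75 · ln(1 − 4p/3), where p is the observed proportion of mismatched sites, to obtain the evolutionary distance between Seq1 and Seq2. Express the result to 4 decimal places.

Differing sites — 2:A/T; 6:A/T; 10:A/G; 11:T/G; 14:A/T; 15:G/C; 21:A/T; 22:G/C; 24:A/C; 25:A/T; 30:C/T; 33:T/A; 37:A/T; 38:G/T; 40:T/C.
p = 15/42 = 0.357143.
d = −0.75 · ln(1 − (4/3)·0.357143) = −0.75 · ln(0.523809) = −0.75 · (-0.646628) = 0.4850.

0.4850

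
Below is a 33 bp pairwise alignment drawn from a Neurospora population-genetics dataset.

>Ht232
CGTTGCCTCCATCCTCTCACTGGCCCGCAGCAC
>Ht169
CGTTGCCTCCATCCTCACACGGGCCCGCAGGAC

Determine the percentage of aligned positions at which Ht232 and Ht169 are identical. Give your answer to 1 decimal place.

90.9%

Mismatches occur at site 17 (T→A), site 21 (T→G), site 31 (C→G).
30 of the 33 sites match, so the percent identity is 30/33 × 100 = 90.9%.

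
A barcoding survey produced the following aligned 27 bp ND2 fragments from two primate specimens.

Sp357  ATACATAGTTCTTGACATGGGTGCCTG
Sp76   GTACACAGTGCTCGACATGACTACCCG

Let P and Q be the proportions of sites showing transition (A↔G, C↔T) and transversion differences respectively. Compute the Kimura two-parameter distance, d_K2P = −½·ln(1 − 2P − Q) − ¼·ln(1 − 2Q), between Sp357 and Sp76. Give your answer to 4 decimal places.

0.4055

Mismatches occur at site 1 (A↔G, transition), site 6 (T↔C, transition), site 10 (T↔G, transversion), site 13 (T↔C, transition), site 20 (G↔A, transition), site 21 (G↔C, transversion), site 23 (G↔A, transition), site 26 (T↔C, transition).
Of the 8 differences, 6 transitions and 2 transversions over 27 sites: P = 6/27 = 0.222222, Q = 2/27 = 0.074074.
d = −0.5·ln(0.481482) − 0.25·ln(0.851852) = −0.5·(-0.730886) − 0.25·(-0.160342) = 0.4055.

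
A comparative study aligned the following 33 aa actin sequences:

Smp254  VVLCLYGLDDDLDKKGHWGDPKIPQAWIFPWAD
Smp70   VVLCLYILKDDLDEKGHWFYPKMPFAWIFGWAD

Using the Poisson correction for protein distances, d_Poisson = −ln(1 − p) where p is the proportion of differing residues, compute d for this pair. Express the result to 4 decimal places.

The sequences differ at positions 7 (G/I), 9 (D/K), 14 (K/E), 19 (G/F), 20 (D/Y), 23 (I/M), 25 (Q/F), 30 (P/G).
p = 8/33 = 0.242424.
d = −ln(1 − 0.242424) = −ln(0.757576) = 0.2776.

0.2776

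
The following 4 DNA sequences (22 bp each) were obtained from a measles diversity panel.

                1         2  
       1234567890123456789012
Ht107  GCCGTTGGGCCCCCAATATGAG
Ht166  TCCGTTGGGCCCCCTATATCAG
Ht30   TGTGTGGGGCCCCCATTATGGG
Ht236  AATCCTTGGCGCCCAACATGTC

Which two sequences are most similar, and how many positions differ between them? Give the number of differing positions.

3

Pairwise Hamming distances:
  Ht107 vs Ht166: 3
  Ht107 vs Ht30: 6
  Ht107 vs Ht236: 10
  Ht166 vs Ht30: 7
  Ht166 vs Ht236: 12
  Ht30 vs Ht236: 11
The smallest is 3, between Ht107 and Ht166.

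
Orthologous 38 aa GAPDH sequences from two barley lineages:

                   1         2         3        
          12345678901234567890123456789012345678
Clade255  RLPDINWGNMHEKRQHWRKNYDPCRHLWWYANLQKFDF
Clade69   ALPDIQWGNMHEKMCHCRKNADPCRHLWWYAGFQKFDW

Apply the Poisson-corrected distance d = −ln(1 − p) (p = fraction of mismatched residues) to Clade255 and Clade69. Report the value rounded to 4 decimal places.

Mismatches occur at site 1 (R/A), site 6 (N/Q), site 14 (R/M), site 15 (Q/C), site 17 (W/C), site 21 (Y/A), site 32 (N/G), site 33 (L/F), site 38 (F/W).
p = 9/38 = 0.236842.
d = −ln(1 − 0.236842) = −ln(0.763158) = 0.2703.

0.2703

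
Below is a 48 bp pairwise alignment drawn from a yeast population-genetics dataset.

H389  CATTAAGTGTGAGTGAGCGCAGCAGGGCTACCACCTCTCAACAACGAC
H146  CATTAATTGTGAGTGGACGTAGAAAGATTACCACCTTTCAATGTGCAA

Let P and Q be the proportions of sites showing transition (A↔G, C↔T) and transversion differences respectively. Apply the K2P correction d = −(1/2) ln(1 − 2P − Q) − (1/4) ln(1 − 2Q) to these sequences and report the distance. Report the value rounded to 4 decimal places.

0.4185

The sequences differ at positions 7 (G/T, transversion), 16 (A/G, transition), 17 (G/A, transition), 20 (C/T, transition), 23 (C/A, transversion), 25 (G/A, transition), 27 (G/A, transition), 28 (C/T, transition), 37 (C/T, transition), 42 (C/T, transition), 43 (A/G, transition), 44 (A/T, transversion), 45 (C/G, transversion), 46 (G/C, transversion), 48 (C/A, transversion).
Of the 15 differences, 9 transitions and 6 transversions over 48 sites: P = 9/48 = 0.187500, Q = 6/48 = 0.125000.
d = −0.5·ln(0.500000) − 0.25·ln(0.750000) = −0.5·(-0.693147) − 0.25·(-0.287682) = 0.4185.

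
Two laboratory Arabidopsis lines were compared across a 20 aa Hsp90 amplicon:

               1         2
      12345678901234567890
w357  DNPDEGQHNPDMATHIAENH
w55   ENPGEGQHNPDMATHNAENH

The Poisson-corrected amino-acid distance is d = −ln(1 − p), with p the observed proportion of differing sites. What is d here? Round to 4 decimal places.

Mismatches occur at site 1 (D↔E), site 4 (D↔G), site 16 (I↔N).
p = 3/20 = 0.150000.
d = −ln(1 − 0.150000) = −ln(0.850000) = 0.1625.

0.1625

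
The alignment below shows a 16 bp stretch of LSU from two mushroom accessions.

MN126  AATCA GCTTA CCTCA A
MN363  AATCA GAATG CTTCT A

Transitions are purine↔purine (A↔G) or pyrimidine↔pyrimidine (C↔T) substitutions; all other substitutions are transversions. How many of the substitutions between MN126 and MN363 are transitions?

Mismatches occur at site 7 (C→A, transversion), site 8 (T→A, transversion), site 10 (A→G, transition), site 12 (C→T, transition), site 15 (A→T, transversion).
Of the 5 differences, 2 transitions and 3 transversions, so the answer is 2.

2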